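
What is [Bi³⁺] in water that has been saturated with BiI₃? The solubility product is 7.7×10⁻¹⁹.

1.3×10⁻⁵ M

BiI₃(s) ⇌ Bi³⁺(aq) + 3 I⁻(aq)
Call the molar solubility s, so that [Bi³⁺] = s and [I⁻] = 3s.
Ksp = [Bi³⁺][I⁻]^3 = s · (3s)^3 = 27s^4 = 7.7×10⁻¹⁹
s = 1.3×10⁻⁵ mol L⁻¹
[Bi³⁺] = s = 1.3×10⁻⁵ mol L⁻¹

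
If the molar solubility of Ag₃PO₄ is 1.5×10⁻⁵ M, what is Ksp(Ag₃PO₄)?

Ag₃PO₄(s) ⇌ 3 Ag⁺(aq) + PO₄³⁻(aq)
With molar solubility s: [Ag⁺] = 3s, [PO₄³⁻] = s.
Ksp = [Ag⁺]^3[PO₄³⁻] = (3s)^3 · s = 27s^4
Ksp = 27 × (1.5×10⁻⁵)^4 = 1.4×10⁻¹⁸

Ksp = 1.4×10⁻¹⁸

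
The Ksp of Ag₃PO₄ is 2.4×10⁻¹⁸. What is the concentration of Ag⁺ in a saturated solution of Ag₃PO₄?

Ag₃PO₄(s) ⇌ 3 Ag⁺(aq) + PO₄³⁻(aq)
For each mole of Ag₃PO₄ that dissolves per liter, [Ag⁺] = 3s and [PO₄³⁻] = s; let s denote this solubility.
Ksp = [Ag⁺]^3[PO₄³⁻] = (3s)^3 · s = 27s^4 = 2.4×10⁻¹⁸
s = 1.7×10⁻⁵ M
[Ag⁺] = 3s = 5.2×10⁻⁵ M

5.2×10⁻⁵ M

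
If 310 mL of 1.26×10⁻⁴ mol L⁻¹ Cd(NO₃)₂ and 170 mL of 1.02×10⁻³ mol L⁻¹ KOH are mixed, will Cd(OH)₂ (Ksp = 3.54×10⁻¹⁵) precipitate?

Total volume after mixing = 310 + 170 = 480 mL.
[Cd²⁺] = (1.26×10⁻⁴)(310)/480 = 8.14×10⁻⁵ mol L⁻¹
[OH⁻] = (1.02×10⁻³)(170)/480 = 3.61×10⁻⁴ mol L⁻¹
Q = [Cd²⁺][OH⁻]^2 = 1.06×10⁻¹¹
Since Q (1.06×10⁻¹¹) exceeds Ksp (3.54×10⁻¹⁵), Cd(OH)₂ will precipitate.

Yes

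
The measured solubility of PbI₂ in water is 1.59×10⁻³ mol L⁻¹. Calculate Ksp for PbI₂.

Ksp = 1.61×10⁻⁸

PbI₂(s) ⇌ Pb²⁺(aq) + 2 I⁻(aq)
If s mol/L of PbI₂ dissolves, [Pb²⁺] = s and [I⁻] = 2s.
Ksp = [Pb²⁺][I⁻]^2 = s · (2s)^2 = 4s^3
Ksp = 4 × (1.59×10⁻³)^3 = 1.61×10⁻⁸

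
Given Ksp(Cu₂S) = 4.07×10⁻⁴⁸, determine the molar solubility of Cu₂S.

1.01×10⁻¹⁶ M

Cu₂S(s) ⇌ 2 Cu⁺(aq) + S²⁻(aq)
If s mol/L of Cu₂S dissolves, [Cu⁺] = 2s and [S²⁻] = s.
Ksp = [Cu⁺]^2[S²⁻] = (2s)^2 · s = 4s^3
4s^3 = 4.07×10⁻⁴⁸  ⇒  s^3 = 1.02×10⁻⁴⁸
Taking the 3rd root, s = 1.01×10⁻¹⁶ mol/L.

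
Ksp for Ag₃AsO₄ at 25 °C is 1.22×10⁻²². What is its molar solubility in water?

1.46×10⁻⁶ M

Ag₃AsO₄(s) ⇌ 3 Ag⁺(aq) + AsO₄³⁻(aq)
Let s be the molar solubility. Then [Ag⁺] = 3s and [AsO₄³⁻] = s.
Ksp = [Ag⁺]^3[AsO₄³⁻] = (3s)^3 · s = 27s^4
27s^4 = 1.22×10⁻²²  ⇒  s^4 = 4.52×10⁻²⁴
s = (4.52×10⁻²⁴)^(1/4) = 1.46×10⁻⁶ mol/L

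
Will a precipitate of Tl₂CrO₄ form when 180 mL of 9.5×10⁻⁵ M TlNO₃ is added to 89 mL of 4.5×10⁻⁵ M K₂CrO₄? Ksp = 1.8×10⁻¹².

No

After mixing, V = 180 mL + 89 mL = 269 mL.
[Tl⁺] = (9.5×10⁻⁵)(180)/269 = 6.4×10⁻⁵ M
[CrO₄²⁻] = (4.5×10⁻⁵)(89)/269 = 1.5×10⁻⁵ M
Q = [Tl⁺]^2[CrO₄²⁻] = 6.0×10⁻¹⁴
Q = 6.0×10⁻¹⁴ < Ksp = 1.8×10⁻¹², so the solution is unsaturated and no precipitate forms.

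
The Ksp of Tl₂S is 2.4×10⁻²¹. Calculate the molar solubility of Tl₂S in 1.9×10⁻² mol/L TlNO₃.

6.6×10⁻¹⁸ M

Tl₂S(s) ⇌ 2 Tl⁺(aq) + S²⁻(aq)
With Tl⁺ already at 1.9×10⁻² mol/L and s small, take [Tl⁺] ≈ 1.9×10⁻² mol/L and [S²⁻] = s.
Ksp = [Tl⁺]^2[S²⁻] = (1.9×10⁻²)^2s
s = 2.4×10⁻²¹ / (1.9×10⁻²)^2 = 6.6×10⁻¹⁸
s = 6.6×10⁻¹⁸ mol/L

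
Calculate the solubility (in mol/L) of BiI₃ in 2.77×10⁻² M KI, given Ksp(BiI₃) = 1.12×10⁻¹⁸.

5.27×10⁻¹⁴ M

BiI₃(s) ⇌ Bi³⁺(aq) + 3 I⁻(aq)
Let s be the solubility of BiI₃ here. The common ion gives [I⁻] ≈ 2.77×10⁻² M, and [Bi³⁺] = s.
Ksp = [Bi³⁺][I⁻]^3 = s(2.77×10⁻²)^3
s = 1.12×10⁻¹⁸ / (2.77×10⁻²)^3 = 5.27×10⁻¹⁴
s = 5.27×10⁻¹⁴ M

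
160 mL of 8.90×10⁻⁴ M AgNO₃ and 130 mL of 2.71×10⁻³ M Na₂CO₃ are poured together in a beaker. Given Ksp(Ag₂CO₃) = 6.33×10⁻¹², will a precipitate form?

After mixing, V = 160 mL + 130 mL = 290 mL.
[Ag⁺] = (8.90×10⁻⁴)(160)/290 = 4.91×10⁻⁴ M
[CO₃²⁻] = (2.71×10⁻³)(130)/290 = 1.21×10⁻³ M
Q = [Ag⁺]^2[CO₃²⁻] = 2.93×10⁻¹⁰
Q = 2.93×10⁻¹⁰ > Ksp = 6.33×10⁻¹², so the solution is supersaturated and Ag₂CO₃ precipitates.

Yes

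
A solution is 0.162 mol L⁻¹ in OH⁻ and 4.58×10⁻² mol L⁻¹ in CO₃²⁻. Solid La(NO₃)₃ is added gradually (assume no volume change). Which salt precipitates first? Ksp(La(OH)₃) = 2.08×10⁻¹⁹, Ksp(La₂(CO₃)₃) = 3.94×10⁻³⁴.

La(OH)₃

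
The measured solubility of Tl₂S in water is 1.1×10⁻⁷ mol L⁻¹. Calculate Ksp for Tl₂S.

Ksp = 5.3×10⁻²¹

Tl₂S(s) ⇌ 2 Tl⁺(aq) + S²⁻(aq)
Let s be the molar solubility. Then [Tl⁺] = 2s and [S²⁻] = s.
Ksp = [Tl⁺]^2[S²⁻] = (2s)^2 · s = 4s^3
Ksp = 4 × (1.1×10⁻⁷)^3 = 5.3×10⁻²¹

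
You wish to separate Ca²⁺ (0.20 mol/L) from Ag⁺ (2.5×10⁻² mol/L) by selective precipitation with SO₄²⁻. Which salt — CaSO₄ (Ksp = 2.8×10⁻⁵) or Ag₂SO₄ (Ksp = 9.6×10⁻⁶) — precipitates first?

CaSO₄

Precipitation of each salt begins when its ion product equals Ksp.
For CaSO₄: [SO₄²⁻] = (Ksp/[Ca²⁺]) = 1.4×10⁻⁴ mol/L
For Ag₂SO₄: [SO₄²⁻] = (Ksp/[Ag⁺]^2) = 1.5×10⁻² mol/L
CaSO₄ requires the lower [SO₄²⁻], so it precipitates first.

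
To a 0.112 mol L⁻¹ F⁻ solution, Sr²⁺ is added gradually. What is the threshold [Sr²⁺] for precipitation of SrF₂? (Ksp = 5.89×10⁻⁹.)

Each salt precipitates once Q = Ksp for that salt.
SrF₂(s) ⇌ Sr²⁺(aq) + 2 F⁻(aq)
Ksp = [Sr²⁺][F⁻]^2 = [Sr²⁺](0.112)^2
[Sr²⁺] = 5.89×10⁻⁹ / (0.112)^2 = 4.70×10⁻⁷
[Sr²⁺] = 4.70×10⁻⁷ mol L⁻¹

4.70×10⁻⁷ M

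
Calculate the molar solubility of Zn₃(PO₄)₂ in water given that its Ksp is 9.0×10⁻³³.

1.5×10⁻⁷ M

Zn₃(PO₄)₂(s) ⇌ 3 Zn²⁺(aq) + 2 PO₄³⁻(aq)
Call the molar solubility s, so that [Zn²⁺] = 3s and [PO₄³⁻] = 2s.
Ksp = [Zn²⁺]^3[PO₄³⁻]^2 = (3s)^3 · (2s)^2 = 108s^5
108s^5 = 9.0×10⁻³³  ⇒  s^5 = 8.3×10⁻³⁵
s = (8.3×10⁻³⁵)^(1/5) = 1.5×10⁻⁷ M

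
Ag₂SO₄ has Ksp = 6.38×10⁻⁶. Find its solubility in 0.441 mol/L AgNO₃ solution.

3.28×10⁻⁵ M

Ag₂SO₄(s) ⇌ 2 Ag⁺(aq) + SO₄²⁻(aq)
With Ag⁺ already at 0.441 mol/L and s small, take [Ag⁺] ≈ 0.441 mol/L and [SO₄²⁻] = s.
Ksp = [Ag⁺]^2[SO₄²⁻] = (0.441)^2s
s = 6.38×10⁻⁶ / (0.441)^2 = 3.28×10⁻⁵
s = 3.28×10⁻⁵ mol/L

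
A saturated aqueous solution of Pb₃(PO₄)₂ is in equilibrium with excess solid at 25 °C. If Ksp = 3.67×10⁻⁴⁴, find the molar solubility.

8.06×10⁻¹⁰ M

Pb₃(PO₄)₂(s) ⇌ 3 Pb²⁺(aq) + 2 PO₄³⁻(aq)
If s mol/L of Pb₃(PO₄)₂ dissolves, [Pb²⁺] = 3s and [PO₄³⁻] = 2s.
Ksp = [Pb²⁺]^3[PO₄³⁻]^2 = (3s)^3 · (2s)^2 = 108s^5
108s^5 = 3.67×10⁻⁴⁴  ⇒  s^5 = 3.40×10⁻⁴⁶
Taking the 5th root, s = 8.06×10⁻¹⁰ M.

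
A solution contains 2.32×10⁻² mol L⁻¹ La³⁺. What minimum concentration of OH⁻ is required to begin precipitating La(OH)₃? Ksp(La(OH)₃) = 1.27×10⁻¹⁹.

A salt starts to precipitate once the ion product Q reaches its Ksp.
La(OH)₃(s) ⇌ La³⁺(aq) + 3 OH⁻(aq)
Ksp = [La³⁺][OH⁻]^3 = [OH⁻]^3(2.32×10⁻²)
[OH⁻]^3 = 1.27×10⁻¹⁹ / (2.32×10⁻²) = 5.47×10⁻¹⁸
[OH⁻] = 1.76×10⁻⁶ mol L⁻¹

1.76×10⁻⁶ M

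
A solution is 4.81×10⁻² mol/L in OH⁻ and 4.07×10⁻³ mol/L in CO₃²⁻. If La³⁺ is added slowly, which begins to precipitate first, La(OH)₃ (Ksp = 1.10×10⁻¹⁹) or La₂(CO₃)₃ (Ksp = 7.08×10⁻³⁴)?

Each salt precipitates once Q = Ksp for that salt.
For La(OH)₃: [La³⁺] = (Ksp/[OH⁻]^3) = 9.88×10⁻¹⁶ mol/L
For La₂(CO₃)₃: [La³⁺] = (Ksp/[CO₃²⁻]^3)^(1/2) = 1.02×10⁻¹³ mol/L
La(OH)₃ requires the lower [La³⁺], so it precipitates first.

La(OH)₃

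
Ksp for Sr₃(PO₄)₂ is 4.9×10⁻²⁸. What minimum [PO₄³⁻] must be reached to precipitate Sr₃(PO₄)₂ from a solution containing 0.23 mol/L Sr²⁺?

Precipitation begins when Q = Ksp.
Sr₃(PO₄)₂(s) ⇌ 3 Sr²⁺(aq) + 2 PO₄³⁻(aq)
Ksp = [Sr²⁺]^3[PO₄³⁻]^2 = [PO₄³⁻]^2(0.23)^3
[PO₄³⁻]^2 = 4.9×10⁻²⁸ / (0.23)^3 = 4.0×10⁻²⁶
[PO₄³⁻] = 2.0×10⁻¹³ mol/L

2.0×10⁻¹³ M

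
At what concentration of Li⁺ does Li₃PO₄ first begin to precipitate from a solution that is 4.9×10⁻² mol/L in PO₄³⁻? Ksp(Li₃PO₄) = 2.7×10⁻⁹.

3.8×10⁻³ M

The threshold for precipitation is Q = Ksp.
Li₃PO₄(s) ⇌ 3 Li⁺(aq) + PO₄³⁻(aq)
Ksp = [Li⁺]^3[PO₄³⁻] = [Li⁺]^3(4.9×10⁻²)
[Li⁺]^3 = 2.7×10⁻⁹ / (4.9×10⁻²) = 5.5×10⁻⁸
[Li⁺] = 3.8×10⁻³ mol/L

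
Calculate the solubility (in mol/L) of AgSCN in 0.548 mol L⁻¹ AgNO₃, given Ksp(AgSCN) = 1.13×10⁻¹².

2.06×10⁻¹² M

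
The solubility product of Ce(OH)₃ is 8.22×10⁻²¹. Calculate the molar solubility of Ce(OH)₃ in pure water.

Ce(OH)₃(s) ⇌ Ce³⁺(aq) + 3 OH⁻(aq)
If s mol/L of Ce(OH)₃ dissolves, [Ce³⁺] = s and [OH⁻] = 3s.
Ksp = [Ce³⁺][OH⁻]^3 = s · (3s)^3 = 27s^4
27s^4 = 8.22×10⁻²¹  ⇒  s^4 = 3.04×10⁻²²
s = (3.04×10⁻²²)^(1/4) = 4.18×10⁻⁶ mol L⁻¹

4.18×10⁻⁶ M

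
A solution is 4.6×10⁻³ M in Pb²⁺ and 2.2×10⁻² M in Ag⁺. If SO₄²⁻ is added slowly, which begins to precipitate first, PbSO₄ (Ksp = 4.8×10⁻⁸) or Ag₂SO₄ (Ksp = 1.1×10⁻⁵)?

Precipitation of each salt begins when its ion product equals Ksp.
For PbSO₄: [SO₄²⁻] = (Ksp/[Pb²⁺]) = 1.0×10⁻⁵ M
For Ag₂SO₄: [SO₄²⁻] = (Ksp/[Ag⁺]^2) = 2.3×10⁻² M
Since PbSO₄ needs less SO₄²⁻ to reach saturation, it precipitates first.

PbSO₄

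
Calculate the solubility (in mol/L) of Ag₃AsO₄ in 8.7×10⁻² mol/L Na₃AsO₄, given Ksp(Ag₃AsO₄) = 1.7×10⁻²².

Ag₃AsO₄(s) ⇌ 3 Ag⁺(aq) + AsO₄³⁻(aq)
Let s be the solubility of Ag₃AsO₄ here. The common ion gives [AsO₄³⁻] ≈ 8.7×10⁻² mol/L, and [Ag⁺] = 3s.
Ksp = [Ag⁺]^3[AsO₄³⁻] = (3s)^3(8.7×10⁻²)
(3s)^3 = 1.7×10⁻²² / (8.7×10⁻²) = 2.0×10⁻²¹
s = 4.2×10⁻⁸ mol/L

4.2×10⁻⁸ M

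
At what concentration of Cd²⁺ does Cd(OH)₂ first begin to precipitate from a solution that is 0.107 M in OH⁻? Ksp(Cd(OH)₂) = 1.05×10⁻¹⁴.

The threshold for precipitation is Q = Ksp.
Cd(OH)₂(s) ⇌ Cd²⁺(aq) + 2 OH⁻(aq)
Ksp = [Cd²⁺][OH⁻]^2 = [Cd²⁺](0.107)^2
[Cd²⁺] = 1.05×10⁻¹⁴ / (0.107)^2 = 9.17×10⁻¹³
[Cd²⁺] = 9.17×10⁻¹³ M

9.17×10⁻¹³ M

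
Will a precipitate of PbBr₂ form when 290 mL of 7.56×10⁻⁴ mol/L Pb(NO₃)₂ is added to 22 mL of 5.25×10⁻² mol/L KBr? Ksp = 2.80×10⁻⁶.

Total volume after mixing = 290 + 22 = 312 mL.
[Pb²⁺] = (7.56×10⁻⁴)(290)/312 = 7.03×10⁻⁴ mol/L
[Br⁻] = (5.25×10⁻²)(22)/312 = 3.70×10⁻³ mol/L
Q = [Pb²⁺][Br⁻]^2 = 9.63×10⁻⁹
Q < Ksp (9.63×10⁻⁹ vs 2.80×10⁻⁶); the solution remains unsaturated and no precipitate forms.

No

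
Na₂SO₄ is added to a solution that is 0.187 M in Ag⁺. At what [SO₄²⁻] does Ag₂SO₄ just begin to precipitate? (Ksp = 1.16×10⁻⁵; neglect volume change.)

3.32×10⁻⁴ M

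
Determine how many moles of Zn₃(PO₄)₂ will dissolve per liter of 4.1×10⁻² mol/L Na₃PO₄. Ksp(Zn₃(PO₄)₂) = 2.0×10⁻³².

7.6×10⁻¹¹ M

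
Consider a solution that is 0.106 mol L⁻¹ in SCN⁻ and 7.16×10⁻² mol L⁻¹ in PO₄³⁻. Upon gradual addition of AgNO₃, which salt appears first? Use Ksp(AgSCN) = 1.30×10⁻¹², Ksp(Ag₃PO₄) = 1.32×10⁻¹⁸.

Each salt precipitates once Q = Ksp for that salt.
For AgSCN: [Ag⁺] = (Ksp/[SCN⁻]) = 1.23×10⁻¹¹ mol L⁻¹
For Ag₃PO₄: [Ag⁺] = (Ksp/[PO₄³⁻])^(1/3) = 2.64×10⁻⁶ mol L⁻¹
Since AgSCN needs less Ag⁺ to reach saturation, it precipitates first.

AgSCN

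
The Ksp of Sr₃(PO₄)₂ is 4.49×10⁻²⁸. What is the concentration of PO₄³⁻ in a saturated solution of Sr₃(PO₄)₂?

2.66×10⁻⁶ M

Sr₃(PO₄)₂(s) ⇌ 3 Sr²⁺(aq) + 2 PO₄³⁻(aq)
If s mol/L of Sr₃(PO₄)₂ dissolves, [Sr²⁺] = 3s and [PO₄³⁻] = 2s.
Ksp = [Sr²⁺]^3[PO₄³⁻]^2 = (3s)^3 · (2s)^2 = 108s^5 = 4.49×10⁻²⁸
s = 1.33×10⁻⁶ M
[PO₄³⁻] = 2s = 2.66×10⁻⁶ M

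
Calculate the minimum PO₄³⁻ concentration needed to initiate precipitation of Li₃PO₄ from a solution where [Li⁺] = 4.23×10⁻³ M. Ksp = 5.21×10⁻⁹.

6.88×10⁻² M

The threshold for precipitation is Q = Ksp.
Li₃PO₄(s) ⇌ 3 Li⁺(aq) + PO₄³⁻(aq)
Ksp = [Li⁺]^3[PO₄³⁻] = [PO₄³⁻](4.23×10⁻³)^3
[PO₄³⁻] = 5.21×10⁻⁹ / (4.23×10⁻³)^3 = 6.88×10⁻²
[PO₄³⁻] = 6.88×10⁻² M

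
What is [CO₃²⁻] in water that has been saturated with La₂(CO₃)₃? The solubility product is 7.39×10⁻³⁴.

2.78×10⁻⁷ M

La₂(CO₃)₃(s) ⇌ 2 La³⁺(aq) + 3 CO₃²⁻(aq)
Let s be the molar solubility. Then [La³⁺] = 2s and [CO₃²⁻] = 3s.
Ksp = [La³⁺]^2[CO₃²⁻]^3 = (2s)^2 · (3s)^3 = 108s^5 = 7.39×10⁻³⁴
s = 9.27×10⁻⁸ mol L⁻¹
[CO₃²⁻] = 3s = 2.78×10⁻⁷ mol L⁻¹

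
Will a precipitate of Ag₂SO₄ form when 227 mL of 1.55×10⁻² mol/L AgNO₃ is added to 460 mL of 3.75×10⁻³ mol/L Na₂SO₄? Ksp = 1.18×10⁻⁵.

The combined volume is 687 mL.
[Ag⁺] = (1.55×10⁻²)(227)/687 = 5.12×10⁻³ mol/L
[SO₄²⁻] = (3.75×10⁻³)(460)/687 = 2.51×10⁻³ mol/L
Q = [Ag⁺]^2[SO₄²⁻] = 6.59×10⁻⁸
Since Q (6.59×10⁻⁸) is less than Ksp (1.18×10⁻⁵), no Ag₂SO₄ precipitates.

No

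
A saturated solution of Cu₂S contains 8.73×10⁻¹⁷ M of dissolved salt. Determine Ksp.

Ksp = 2.66×10⁻⁴⁸

Cu₂S(s) ⇌ 2 Cu⁺(aq) + S²⁻(aq)
For each mole of Cu₂S that dissolves per liter, [Cu⁺] = 2s and [S²⁻] = s; let s denote this solubility.
Ksp = [Cu⁺]^2[S²⁻] = (2s)^2 · s = 4s^3
Ksp = 4 × (8.73×10⁻¹⁷)^3 = 2.66×10⁻⁴⁸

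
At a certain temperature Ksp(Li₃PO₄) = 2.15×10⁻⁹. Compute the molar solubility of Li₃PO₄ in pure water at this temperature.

2.99×10⁻³ M

Li₃PO₄(s) ⇌ 3 Li⁺(aq) + PO₄³⁻(aq)
If s mol/L of Li₃PO₄ dissolves, [Li⁺] = 3s and [PO₄³⁻] = s.
Ksp = [Li⁺]^3[PO₄³⁻] = (3s)^3 · s = 27s^4
27s^4 = 2.15×10⁻⁹  ⇒  s^4 = 7.96×10⁻¹¹
s = 2.99×10⁻³ M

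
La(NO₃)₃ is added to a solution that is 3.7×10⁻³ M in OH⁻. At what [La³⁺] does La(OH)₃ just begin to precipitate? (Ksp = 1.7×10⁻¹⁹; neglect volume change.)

Each salt precipitates once Q = Ksp for that salt.
La(OH)₃(s) ⇌ La³⁺(aq) + 3 OH⁻(aq)
Ksp = [La³⁺][OH⁻]^3 = [La³⁺](3.7×10⁻³)^3
[La³⁺] = 1.7×10⁻¹⁹ / (3.7×10⁻³)^3 = 3.4×10⁻¹²
[La³⁺] = 3.4×10⁻¹² M

3.4×10⁻¹² M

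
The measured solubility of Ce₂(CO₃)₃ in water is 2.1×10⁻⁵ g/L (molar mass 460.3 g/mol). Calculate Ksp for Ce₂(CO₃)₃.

Ksp = 2.1×10⁻³⁵

s = (2.1×10⁻⁵ g L⁻¹)/(460.3 g mol⁻¹) = 4.562×10⁻⁸ M
Ce₂(CO₃)₃(s) ⇌ 2 Ce³⁺(aq) + 3 CO₃²⁻(aq)
Let s be the molar solubility. Then [Ce³⁺] = 2s and [CO₃²⁻] = 3s.
Ksp = [Ce³⁺]^2[CO₃²⁻]^3 = (2s)^2 · (3s)^3 = 108s^5
Ksp = 108 × (4.562×10⁻⁸)^5 = 2.1×10⁻³⁵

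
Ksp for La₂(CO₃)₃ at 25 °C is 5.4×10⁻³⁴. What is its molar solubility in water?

8.7×10⁻⁸ M

La₂(CO₃)₃(s) ⇌ 2 La³⁺(aq) + 3 CO₃²⁻(aq)
With molar solubility s: [La³⁺] = 2s, [CO₃²⁻] = 3s.
Ksp = [La³⁺]^2[CO₃²⁻]^3 = (2s)^2 · (3s)^3 = 108s^5
108s^5 = 5.4×10⁻³⁴  ⇒  s^5 = 5.0×10⁻³⁶
Taking the 5th root, s = 8.7×10⁻⁸ mol L⁻¹.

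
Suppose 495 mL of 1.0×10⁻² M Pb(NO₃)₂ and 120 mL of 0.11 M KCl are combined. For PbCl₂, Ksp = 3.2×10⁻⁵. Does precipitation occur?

No

The combined volume is 615 mL.
[Pb²⁺] = (1.0×10⁻²)(495)/615 = 8.0×10⁻³ M
[Cl⁻] = (0.11)(120)/615 = 2.1×10⁻² M
Q = [Pb²⁺][Cl⁻]^2 = 3.7×10⁻⁶
Since Q (3.7×10⁻⁶) is less than Ksp (3.2×10⁻⁵), no PbCl₂ precipitates.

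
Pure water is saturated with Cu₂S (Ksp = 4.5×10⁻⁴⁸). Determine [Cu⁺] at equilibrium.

2.1×10⁻¹⁶ M

Cu₂S(s) ⇌ 2 Cu⁺(aq) + S²⁻(aq)
For each mole of Cu₂S that dissolves per liter, [Cu⁺] = 2s and [S²⁻] = s; let s denote this solubility.
Ksp = [Cu⁺]^2[S²⁻] = (2s)^2 · s = 4s^3 = 4.5×10⁻⁴⁸
s = 1.0×10⁻¹⁶ mol L⁻¹
[Cu⁺] = 2s = 2.1×10⁻¹⁶ mol L⁻¹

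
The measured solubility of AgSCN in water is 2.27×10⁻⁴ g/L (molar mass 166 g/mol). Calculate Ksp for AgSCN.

s = (2.27×10⁻⁴ g L⁻¹)/(166 g mol⁻¹) = 1.3675×10⁻⁶ M
AgSCN(s) ⇌ Ag⁺(aq) + SCN⁻(aq)
Let s be the molar solubility. Then [Ag⁺] = s and [SCN⁻] = s.
Ksp = [Ag⁺][SCN⁻] = s · s = s^2
Ksp = (1.3675×10⁻⁶)^2 = 1.87×10⁻¹²

Ksp = 1.87×10⁻¹²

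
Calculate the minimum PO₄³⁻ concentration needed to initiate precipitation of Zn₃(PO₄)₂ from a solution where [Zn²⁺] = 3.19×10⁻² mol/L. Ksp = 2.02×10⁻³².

2.49×10⁻¹⁴ M

The threshold for precipitation is Q = Ksp.
Zn₃(PO₄)₂(s) ⇌ 3 Zn²⁺(aq) + 2 PO₄³⁻(aq)
Ksp = [Zn²⁺]^3[PO₄³⁻]^2 = [PO₄³⁻]^2(3.19×10⁻²)^3
[PO₄³⁻]^2 = 2.02×10⁻³² / (3.19×10⁻²)^3 = 6.22×10⁻²⁸
[PO₄³⁻] = 2.49×10⁻¹⁴ mol/L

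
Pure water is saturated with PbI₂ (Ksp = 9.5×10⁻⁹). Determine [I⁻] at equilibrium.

PbI₂(s) ⇌ Pb²⁺(aq) + 2 I⁻(aq)
For each mole of PbI₂ that dissolves per liter, [Pb²⁺] = s and [I⁻] = 2s; let s denote this solubility.
Ksp = [Pb²⁺][I⁻]^2 = s · (2s)^2 = 4s^3 = 9.5×10⁻⁹
s = 1.3×10⁻³ mol L⁻¹
[I⁻] = 2s = 2.7×10⁻³ mol L⁻¹

2.7×10⁻³ M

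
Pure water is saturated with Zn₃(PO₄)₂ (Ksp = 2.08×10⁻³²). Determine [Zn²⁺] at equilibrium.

Zn₃(PO₄)₂(s) ⇌ 3 Zn²⁺(aq) + 2 PO₄³⁻(aq)
If s mol/L of Zn₃(PO₄)₂ dissolves, [Zn²⁺] = 3s and [PO₄³⁻] = 2s.
Ksp = [Zn²⁺]^3[PO₄³⁻]^2 = (3s)^3 · (2s)^2 = 108s^5 = 2.08×10⁻³²
s = 1.81×10⁻⁷ mol L⁻¹
[Zn²⁺] = 3s = 5.42×10⁻⁷ mol L⁻¹

5.42×10⁻⁷ M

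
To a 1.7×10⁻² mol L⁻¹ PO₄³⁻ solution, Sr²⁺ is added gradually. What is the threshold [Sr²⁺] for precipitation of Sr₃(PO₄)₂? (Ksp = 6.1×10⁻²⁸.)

1.3×10⁻⁸ M

Precipitation begins when Q = Ksp.
Sr₃(PO₄)₂(s) ⇌ 3 Sr²⁺(aq) + 2 PO₄³⁻(aq)
Ksp = [Sr²⁺]^3[PO₄³⁻]^2 = [Sr²⁺]^3(1.7×10⁻²)^2
[Sr²⁺]^3 = 6.1×10⁻²⁸ / (1.7×10⁻²)^2 = 2.1×10⁻²⁴
[Sr²⁺] = 1.3×10⁻⁸ mol L⁻¹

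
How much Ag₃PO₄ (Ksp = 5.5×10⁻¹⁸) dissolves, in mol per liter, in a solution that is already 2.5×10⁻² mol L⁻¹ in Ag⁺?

3.5×10⁻¹³ M

Ag₃PO₄(s) ⇌ 3 Ag⁺(aq) + PO₄³⁻(aq)
Ag⁺ is already present at 2.5×10⁻² mol L⁻¹. If s mol/L of Ag₃PO₄ dissolves, [PO₄³⁻] = s while [Ag⁺] ≈ 2.5×10⁻² mol L⁻¹.
Ksp = [Ag⁺]^3[PO₄³⁻] = (2.5×10⁻²)^3s
s = 5.5×10⁻¹⁸ / (2.5×10⁻²)^3 = 3.5×10⁻¹³
s = 3.5×10⁻¹³ mol L⁻¹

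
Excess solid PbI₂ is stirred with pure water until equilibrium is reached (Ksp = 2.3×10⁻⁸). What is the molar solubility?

1.8×10⁻³ M

PbI₂(s) ⇌ Pb²⁺(aq) + 2 I⁻(aq)
With molar solubility s: [Pb²⁺] = s, [I⁻] = 2s.
Ksp = [Pb²⁺][I⁻]^2 = s · (2s)^2 = 4s^3
4s^3 = 2.3×10⁻⁸  ⇒  s^3 = 5.8×10⁻⁹
s = 1.8×10⁻³ mol/L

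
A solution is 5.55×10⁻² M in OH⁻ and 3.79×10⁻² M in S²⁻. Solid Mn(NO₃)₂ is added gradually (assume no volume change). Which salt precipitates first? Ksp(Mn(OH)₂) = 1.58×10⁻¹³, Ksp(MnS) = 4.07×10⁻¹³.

MnS

A salt starts to precipitate once the ion product Q reaches its Ksp.
For Mn(OH)₂: [Mn²⁺] = (Ksp/[OH⁻]^2) = 5.13×10⁻¹¹ M
For MnS: [Mn²⁺] = (Ksp/[S²⁻]) = 1.07×10⁻¹¹ M
Since MnS needs less Mn²⁺ to reach saturation, it precipitates first.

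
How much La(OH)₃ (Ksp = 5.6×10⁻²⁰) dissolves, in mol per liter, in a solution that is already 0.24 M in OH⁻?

4.1×10⁻¹⁸ M

La(OH)₃(s) ⇌ La³⁺(aq) + 3 OH⁻(aq)
The solution already contains OH⁻ at 0.24 M. Let s be the molar solubility of La(OH)₃.
[OH⁻] ≈ 0.24 M (common ion dominates); [La³⁺] = s.
Ksp = [La³⁺][OH⁻]^3 = s(0.24)^3
s = 5.6×10⁻²⁰ / (0.24)^3 = 4.1×10⁻¹⁸
s = 4.1×10⁻¹⁸ M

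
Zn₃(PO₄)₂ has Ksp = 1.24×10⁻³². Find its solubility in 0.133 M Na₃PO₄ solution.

Zn₃(PO₄)₂(s) ⇌ 3 Zn²⁺(aq) + 2 PO₄³⁻(aq)
PO₄³⁻ is already present at 0.133 M. If s mol/L of Zn₃(PO₄)₂ dissolves, [Zn²⁺] = 3s while [PO₄³⁻] ≈ 0.133 M.
Ksp = [Zn²⁺]^3[PO₄³⁻]^2 = (3s)^3(0.133)^2
(3s)^3 = 1.24×10⁻³² / (0.133)^2 = 7.01×10⁻³¹
s = 2.96×10⁻¹¹ M

2.96×10⁻¹¹ M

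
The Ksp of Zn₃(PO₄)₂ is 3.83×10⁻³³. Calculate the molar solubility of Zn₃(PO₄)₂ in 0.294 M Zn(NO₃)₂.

Zn₃(PO₄)₂(s) ⇌ 3 Zn²⁺(aq) + 2 PO₄³⁻(aq)
With Zn²⁺ already at 0.294 M and s small, take [Zn²⁺] ≈ 0.294 M and [PO₄³⁻] = 2s.
Ksp = [Zn²⁺]^3[PO₄³⁻]^2 = (0.294)^3(2s)^2
(2s)^2 = 3.83×10⁻³³ / (0.294)^3 = 1.51×10⁻³¹
s = 1.94×10⁻¹⁶ M

1.94×10⁻¹⁶ M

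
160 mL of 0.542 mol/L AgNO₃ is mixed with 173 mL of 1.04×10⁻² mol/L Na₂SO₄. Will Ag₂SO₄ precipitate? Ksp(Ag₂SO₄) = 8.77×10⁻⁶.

The combined volume is 333 mL.
[Ag⁺] = (0.542)(160)/333 = 0.260 mol/L
[SO₄²⁻] = (1.04×10⁻²)(173)/333 = 5.40×10⁻³ mol/L
Q = [Ag⁺]^2[SO₄²⁻] = 3.66×10⁻⁴
Since Q (3.66×10⁻⁴) exceeds Ksp (8.77×10⁻⁶), Ag₂SO₄ will precipitate.

Yes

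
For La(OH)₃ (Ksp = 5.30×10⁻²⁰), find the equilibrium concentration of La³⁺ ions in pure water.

La(OH)₃(s) ⇌ La³⁺(aq) + 3 OH⁻(aq)
With molar solubility s: [La³⁺] = s, [OH⁻] = 3s.
Ksp = [La³⁺][OH⁻]^3 = s · (3s)^3 = 27s^4 = 5.30×10⁻²⁰
s = 6.66×10⁻⁶ mol/L
[La³⁺] = s = 6.66×10⁻⁶ mol/L

6.66×10⁻⁶ M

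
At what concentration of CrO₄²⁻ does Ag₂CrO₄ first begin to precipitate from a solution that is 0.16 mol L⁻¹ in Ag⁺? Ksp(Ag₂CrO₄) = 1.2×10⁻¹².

A salt starts to precipitate once the ion product Q reaches its Ksp.
Ag₂CrO₄(s) ⇌ 2 Ag⁺(aq) + CrO₄²⁻(aq)
Ksp = [Ag⁺]^2[CrO₄²⁻] = [CrO₄²⁻](0.16)^2
[CrO₄²⁻] = 1.2×10⁻¹² / (0.16)^2 = 4.7×10⁻¹¹
[CrO₄²⁻] = 4.7×10⁻¹¹ mol L⁻¹

4.7×10⁻¹¹ M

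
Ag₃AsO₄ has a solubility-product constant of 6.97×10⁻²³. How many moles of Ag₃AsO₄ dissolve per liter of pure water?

1.27×10⁻⁶ M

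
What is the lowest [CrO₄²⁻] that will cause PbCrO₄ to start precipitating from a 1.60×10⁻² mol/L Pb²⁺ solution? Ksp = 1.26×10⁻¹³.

Precipitation begins when Q = Ksp.
PbCrO₄(s) ⇌ Pb²⁺(aq) + CrO₄²⁻(aq)
Ksp = [Pb²⁺][CrO₄²⁻] = [CrO₄²⁻](1.60×10⁻²)
[CrO₄²⁻] = 1.26×10⁻¹³ / (1.60×10⁻²) = 7.88×10⁻¹²
[CrO₄²⁻] = 7.88×10⁻¹² mol/L

7.88×10⁻¹² M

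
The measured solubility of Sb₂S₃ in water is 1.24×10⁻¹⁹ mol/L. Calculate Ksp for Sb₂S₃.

Sb₂S₃(s) ⇌ 2 Sb³⁺(aq) + 3 S²⁻(aq)
Let s be the molar solubility. Then [Sb³⁺] = 2s and [S²⁻] = 3s.
Ksp = [Sb³⁺]^2[S²⁻]^3 = (2s)^2 · (3s)^3 = 108s^5
Ksp = 108 × (1.24×10⁻¹⁹)^5 = 3.17×10⁻⁹³

Ksp = 3.17×10⁻⁹³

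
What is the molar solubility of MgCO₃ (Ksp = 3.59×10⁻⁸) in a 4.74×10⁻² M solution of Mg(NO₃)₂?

MgCO₃(s) ⇌ Mg²⁺(aq) + CO₃²⁻(aq)
The solution already contains Mg²⁺ at 4.74×10⁻² M. Let s be the molar solubility of MgCO₃.
[Mg²⁺] ≈ 4.74×10⁻² M (common ion dominates); [CO₃²⁻] = s.
Ksp = [Mg²⁺][CO₃²⁻] = (4.74×10⁻²)s
s = 3.59×10⁻⁸ / (4.74×10⁻²) = 7.57×10⁻⁷
s = 7.57×10⁻⁷ M

7.57×10⁻⁷ M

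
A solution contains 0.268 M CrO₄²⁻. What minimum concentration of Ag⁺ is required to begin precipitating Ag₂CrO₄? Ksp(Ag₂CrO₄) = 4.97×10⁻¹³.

1.36×10⁻⁶ M

Precipitation of each salt begins when its ion product equals Ksp.
Ag₂CrO₄(s) ⇌ 2 Ag⁺(aq) + CrO₄²⁻(aq)
Ksp = [Ag⁺]^2[CrO₄²⁻] = [Ag⁺]^2(0.268)
[Ag⁺]^2 = 4.97×10⁻¹³ / (0.268) = 1.85×10⁻¹²
[Ag⁺] = 1.36×10⁻⁶ M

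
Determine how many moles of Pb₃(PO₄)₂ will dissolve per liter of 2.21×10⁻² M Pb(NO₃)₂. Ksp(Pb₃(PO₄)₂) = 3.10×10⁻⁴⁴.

2.68×10⁻²⁰ M

Pb₃(PO₄)₂(s) ⇌ 3 Pb²⁺(aq) + 2 PO₄³⁻(aq)
With Pb²⁺ already at 2.21×10⁻² M and s small, take [Pb²⁺] ≈ 2.21×10⁻² M and [PO₄³⁻] = 2s.
Ksp = [Pb²⁺]^3[PO₄³⁻]^2 = (2.21×10⁻²)^3(2s)^2
(2s)^2 = 3.10×10⁻⁴⁴ / (2.21×10⁻²)^3 = 2.87×10⁻³⁹
s = 2.68×10⁻²⁰ M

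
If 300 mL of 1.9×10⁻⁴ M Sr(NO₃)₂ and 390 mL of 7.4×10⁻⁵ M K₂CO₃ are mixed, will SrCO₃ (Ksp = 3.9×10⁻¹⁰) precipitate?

After mixing, V = 300 mL + 390 mL = 690 mL.
[Sr²⁺] = (1.9×10⁻⁴)(300)/690 = 8.3×10⁻⁵ M
[CO₃²⁻] = (7.4×10⁻⁵)(390)/690 = 4.2×10⁻⁵ M
Q = [Sr²⁺][CO₃²⁻] = 3.5×10⁻⁹
Q = 3.5×10⁻⁹ > Ksp = 3.9×10⁻¹⁰, so the solution is supersaturated and SrCO₃ precipitates.

Yes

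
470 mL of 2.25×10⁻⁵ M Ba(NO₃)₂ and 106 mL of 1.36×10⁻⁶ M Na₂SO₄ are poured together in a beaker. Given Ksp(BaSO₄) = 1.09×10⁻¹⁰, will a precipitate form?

No

After mixing, V = 470 mL + 106 mL = 576 mL.
[Ba²⁺] = (2.25×10⁻⁵)(470)/576 = 1.84×10⁻⁵ M
[SO₄²⁻] = (1.36×10⁻⁶)(106)/576 = 2.50×10⁻⁷ M
Q = [Ba²⁺][SO₄²⁻] = 4.59×10⁻¹²
Q < Ksp (4.59×10⁻¹² vs 1.09×10⁻¹⁰); the solution remains unsaturated and no precipitate forms.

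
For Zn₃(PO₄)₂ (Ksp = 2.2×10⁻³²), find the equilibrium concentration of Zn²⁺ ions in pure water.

5.5×10⁻⁷ M

Zn₃(PO₄)₂(s) ⇌ 3 Zn²⁺(aq) + 2 PO₄³⁻(aq)
With molar solubility s: [Zn²⁺] = 3s, [PO₄³⁻] = 2s.
Ksp = [Zn²⁺]^3[PO₄³⁻]^2 = (3s)^3 · (2s)^2 = 108s^5 = 2.2×10⁻³²
s = 1.8×10⁻⁷ mol/L
[Zn²⁺] = 3s = 5.5×10⁻⁷ mol/L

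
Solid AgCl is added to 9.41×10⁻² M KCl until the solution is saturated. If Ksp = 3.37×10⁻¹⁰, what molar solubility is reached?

3.58×10⁻⁹ M

AgCl(s) ⇌ Ag⁺(aq) + Cl⁻(aq)
The solution already contains Cl⁻ at 9.41×10⁻² M. Let s be the molar solubility of AgCl.
[Cl⁻] ≈ 9.41×10⁻² M (common ion dominates); [Ag⁺] = s.
Ksp = [Ag⁺][Cl⁻] = s(9.41×10⁻²)
s = 3.37×10⁻¹⁰ / (9.41×10⁻²) = 3.58×10⁻⁹
s = 3.58×10⁻⁹ M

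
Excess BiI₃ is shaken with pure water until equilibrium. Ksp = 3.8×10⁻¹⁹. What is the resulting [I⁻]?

BiI₃(s) ⇌ Bi³⁺(aq) + 3 I⁻(aq)
Let s be the molar solubility. Then [Bi³⁺] = s and [I⁻] = 3s.
Ksp = [Bi³⁺][I⁻]^3 = s · (3s)^3 = 27s^4 = 3.8×10⁻¹⁹
s = 1.1×10⁻⁵ M
[I⁻] = 3s = 3.3×10⁻⁵ M

3.3×10⁻⁵ M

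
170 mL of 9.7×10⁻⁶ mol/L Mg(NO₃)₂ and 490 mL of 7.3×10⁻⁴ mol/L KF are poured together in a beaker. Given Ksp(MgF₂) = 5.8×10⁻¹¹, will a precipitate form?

No

Total volume after mixing = 170 + 490 = 660 mL.
[Mg²⁺] = (9.7×10⁻⁶)(170)/660 = 2.5×10⁻⁶ mol/L
[F⁻] = (7.3×10⁻⁴)(490)/660 = 5.4×10⁻⁴ mol/L
Q = [Mg²⁺][F⁻]^2 = 7.3×10⁻¹³
Since Q (7.3×10⁻¹³) is less than Ksp (5.8×10⁻¹¹), no MgF₂ precipitates.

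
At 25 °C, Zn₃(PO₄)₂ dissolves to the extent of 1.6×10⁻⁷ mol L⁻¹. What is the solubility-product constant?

Ksp = 1.1×10⁻³²

Zn₃(PO₄)₂(s) ⇌ 3 Zn²⁺(aq) + 2 PO₄³⁻(aq)
If s mol/L of Zn₃(PO₄)₂ dissolves, [Zn²⁺] = 3s and [PO₄³⁻] = 2s.
Ksp = [Zn²⁺]^3[PO₄³⁻]^2 = (3s)^3 · (2s)^2 = 108s^5
Ksp = 108 × (1.6×10⁻⁷)^5 = 1.1×10⁻³²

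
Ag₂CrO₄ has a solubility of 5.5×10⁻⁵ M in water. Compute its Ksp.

Ksp = 6.7×10⁻¹³

Ag₂CrO₄(s) ⇌ 2 Ag⁺(aq) + CrO₄²⁻(aq)
Let s be the molar solubility. Then [Ag⁺] = 2s and [CrO₄²⁻] = s.
Ksp = [Ag⁺]^2[CrO₄²⁻] = (2s)^2 · s = 4s^3
Ksp = 4 × (5.5×10⁻⁵)^3 = 6.7×10⁻¹³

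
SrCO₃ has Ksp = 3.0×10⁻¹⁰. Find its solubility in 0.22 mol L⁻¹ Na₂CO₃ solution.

1.4×10⁻⁹ M

SrCO₃(s) ⇌ Sr²⁺(aq) + CO₃²⁻(aq)
With CO₃²⁻ already at 0.22 mol L⁻¹ and s small, take [CO₃²⁻] ≈ 0.22 mol L⁻¹ and [Sr²⁺] = s.
Ksp = [Sr²⁺][CO₃²⁻] = s(0.22)
s = 3.0×10⁻¹⁰ / (0.22) = 1.4×10⁻⁹
s = 1.4×10⁻⁹ mol L⁻¹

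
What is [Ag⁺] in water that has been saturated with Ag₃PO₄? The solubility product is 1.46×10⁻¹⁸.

4.57×10⁻⁵ M

Ag₃PO₄(s) ⇌ 3 Ag⁺(aq) + PO₄³⁻(aq)
If s mol/L of Ag₃PO₄ dissolves, [Ag⁺] = 3s and [PO₄³⁻] = s.
Ksp = [Ag⁺]^3[PO₄³⁻] = (3s)^3 · s = 27s^4 = 1.46×10⁻¹⁸
s = 1.52×10⁻⁵ mol L⁻¹
[Ag⁺] = 3s = 4.57×10⁻⁵ mol L⁻¹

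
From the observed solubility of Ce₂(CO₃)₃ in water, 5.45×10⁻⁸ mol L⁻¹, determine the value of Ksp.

Ce₂(CO₃)₃(s) ⇌ 2 Ce³⁺(aq) + 3 CO₃²⁻(aq)
Let s be the molar solubility. Then [Ce³⁺] = 2s and [CO₃²⁻] = 3s.
Ksp = [Ce³⁺]^2[CO₃²⁻]^3 = (2s)^2 · (3s)^3 = 108s^5
Ksp = 108 × (5.45×10⁻⁸)^5 = 5.19×10⁻³⁵

Ksp = 5.19×10⁻³⁵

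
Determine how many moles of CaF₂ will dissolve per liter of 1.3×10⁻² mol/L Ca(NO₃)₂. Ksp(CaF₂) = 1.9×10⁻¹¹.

1.9×10⁻⁵ M

CaF₂(s) ⇌ Ca²⁺(aq) + 2 F⁻(aq)
Ca²⁺ is already present at 1.3×10⁻² mol/L. If s mol/L of CaF₂ dissolves, [F⁻] = 2s while [Ca²⁺] ≈ 1.3×10⁻² mol/L.
Ksp = [Ca²⁺][F⁻]^2 = (1.3×10⁻²)(2s)^2
(2s)^2 = 1.9×10⁻¹¹ / (1.3×10⁻²) = 1.5×10⁻⁹
s = 1.9×10⁻⁵ mol/L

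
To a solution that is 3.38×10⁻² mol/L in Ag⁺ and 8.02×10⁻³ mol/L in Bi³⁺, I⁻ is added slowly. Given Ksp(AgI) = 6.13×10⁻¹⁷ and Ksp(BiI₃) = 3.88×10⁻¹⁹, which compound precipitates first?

AgI

Precipitation begins when Q = Ksp.
For AgI: [I⁻] = (Ksp/[Ag⁺]) = 1.81×10⁻¹⁵ mol/L
For BiI₃: [I⁻] = (Ksp/[Bi³⁺])^(1/3) = 3.64×10⁻⁶ mol/L
Since AgI needs less I⁻ to reach saturation, it precipitates first.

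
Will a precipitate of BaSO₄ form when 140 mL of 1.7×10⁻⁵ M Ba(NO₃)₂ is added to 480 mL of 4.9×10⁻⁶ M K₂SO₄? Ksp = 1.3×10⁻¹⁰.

After mixing, V = 140 mL + 480 mL = 620 mL.
[Ba²⁺] = (1.7×10⁻⁵)(140)/620 = 3.8×10⁻⁶ M
[SO₄²⁻] = (4.9×10⁻⁶)(480)/620 = 3.8×10⁻⁶ M
Q = [Ba²⁺][SO₄²⁻] = 1.5×10⁻¹¹
Q = 1.5×10⁻¹¹ < Ksp = 1.3×10⁻¹⁰, so the solution is unsaturated and no precipitate forms.

No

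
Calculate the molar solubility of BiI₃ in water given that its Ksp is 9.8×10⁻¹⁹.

1.4×10⁻⁵ M

BiI₃(s) ⇌ Bi³⁺(aq) + 3 I⁻(aq)
For each mole of BiI₃ that dissolves per liter, [Bi³⁺] = s and [I⁻] = 3s; let s denote this solubility.
Ksp = [Bi³⁺][I⁻]^3 = s · (3s)^3 = 27s^4
27s^4 = 9.8×10⁻¹⁹  ⇒  s^4 = 3.6×10⁻²⁰
s = (3.6×10⁻²⁰)^(1/4) = 1.4×10⁻⁵ M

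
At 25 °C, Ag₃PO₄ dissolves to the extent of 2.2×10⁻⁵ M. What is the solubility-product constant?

Ag₃PO₄(s) ⇌ 3 Ag⁺(aq) + PO₄³⁻(aq)
Call the molar solubility s, so that [Ag⁺] = 3s and [PO₄³⁻] = s.
Ksp = [Ag⁺]^3[PO₄³⁻] = (3s)^3 · s = 27s^4
Ksp = 27 × (2.2×10⁻⁵)^4 = 6.3×10⁻¹⁸

Ksp = 6.3×10⁻¹⁸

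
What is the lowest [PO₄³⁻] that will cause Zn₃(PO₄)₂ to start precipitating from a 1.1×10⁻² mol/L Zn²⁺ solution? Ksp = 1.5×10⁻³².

1.1×10⁻¹³ M

Precipitation begins when Q = Ksp.
Zn₃(PO₄)₂(s) ⇌ 3 Zn²⁺(aq) + 2 PO₄³⁻(aq)
Ksp = [Zn²⁺]^3[PO₄³⁻]^2 = [PO₄³⁻]^2(1.1×10⁻²)^3
[PO₄³⁻]^2 = 1.5×10⁻³² / (1.1×10⁻²)^3 = 1.1×10⁻²⁶
[PO₄³⁻] = 1.1×10⁻¹³ mol/L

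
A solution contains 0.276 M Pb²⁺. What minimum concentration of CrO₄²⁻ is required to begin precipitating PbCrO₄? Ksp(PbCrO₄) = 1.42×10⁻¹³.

5.14×10⁻¹³ M

Each salt precipitates once Q = Ksp for that salt.
PbCrO₄(s) ⇌ Pb²⁺(aq) + CrO₄²⁻(aq)
Ksp = [Pb²⁺][CrO₄²⁻] = [CrO₄²⁻](0.276)
[CrO₄²⁻] = 1.42×10⁻¹³ / (0.276) = 5.14×10⁻¹³
[CrO₄²⁻] = 5.14×10⁻¹³ M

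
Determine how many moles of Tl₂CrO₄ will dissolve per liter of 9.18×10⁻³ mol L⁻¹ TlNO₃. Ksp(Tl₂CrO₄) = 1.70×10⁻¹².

Tl₂CrO₄(s) ⇌ 2 Tl⁺(aq) + CrO₄²⁻(aq)
With Tl⁺ already at 9.18×10⁻³ mol L⁻¹ and s small, take [Tl⁺] ≈ 9.18×10⁻³ mol L⁻¹ and [CrO₄²⁻] = s.
Ksp = [Tl⁺]^2[CrO₄²⁻] = (9.18×10⁻³)^2s
s = 1.70×10⁻¹² / (9.18×10⁻³)^2 = 2.02×10⁻⁸
s = 2.02×10⁻⁸ mol L⁻¹

2.02×10⁻⁸ M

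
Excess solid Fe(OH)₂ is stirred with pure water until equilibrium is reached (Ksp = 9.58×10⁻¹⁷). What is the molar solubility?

2.88×10⁻⁶ M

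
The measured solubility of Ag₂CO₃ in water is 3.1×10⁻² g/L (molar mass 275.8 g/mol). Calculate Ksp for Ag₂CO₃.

Ksp = 5.7×10⁻¹²

Molar solubility s = (3.1×10⁻² g/L) / (275.8 g/mol) = 1.124×10⁻⁴ mol/L
Ag₂CO₃(s) ⇌ 2 Ag⁺(aq) + CO₃²⁻(aq)
For each mole of Ag₂CO₃ that dissolves per liter, [Ag⁺] = 2s and [CO₃²⁻] = s; let s denote this solubility.
Ksp = [Ag⁺]^2[CO₃²⁻] = (2s)^2 · s = 4s^3
Ksp = 4 × (1.124×10⁻⁴)^3 = 5.7×10⁻¹²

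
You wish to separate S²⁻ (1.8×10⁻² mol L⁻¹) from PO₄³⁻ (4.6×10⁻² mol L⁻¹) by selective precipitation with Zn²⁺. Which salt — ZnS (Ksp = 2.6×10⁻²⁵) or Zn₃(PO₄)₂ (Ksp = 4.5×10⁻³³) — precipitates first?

ZnS

Precipitation of each salt begins when its ion product equals Ksp.
For ZnS: [Zn²⁺] = (Ksp/[S²⁻]) = 1.4×10⁻²³ mol L⁻¹
For Zn₃(PO₄)₂: [Zn²⁺] = (Ksp/[PO₄³⁻]^2)^(1/3) = 1.3×10⁻¹⁰ mol L⁻¹
Since ZnS needs less Zn²⁺ to reach saturation, it precipitates first.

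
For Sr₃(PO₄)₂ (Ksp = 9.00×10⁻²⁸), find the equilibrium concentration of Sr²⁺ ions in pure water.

Sr₃(PO₄)₂(s) ⇌ 3 Sr²⁺(aq) + 2 PO₄³⁻(aq)
With molar solubility s: [Sr²⁺] = 3s, [PO₄³⁻] = 2s.
Ksp = [Sr²⁺]^3[PO₄³⁻]^2 = (3s)^3 · (2s)^2 = 108s^5 = 9.00×10⁻²⁸
s = 1.53×10⁻⁶ mol/L
[Sr²⁺] = 3s = 4.58×10⁻⁶ mol/L

4.58×10⁻⁶ M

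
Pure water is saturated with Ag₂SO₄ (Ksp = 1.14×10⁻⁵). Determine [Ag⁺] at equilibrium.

2.84×10⁻² M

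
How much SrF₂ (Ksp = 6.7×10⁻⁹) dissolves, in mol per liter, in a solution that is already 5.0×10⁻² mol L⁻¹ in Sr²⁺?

1.8×10⁻⁴ M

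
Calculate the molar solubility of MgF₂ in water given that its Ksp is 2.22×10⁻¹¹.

MgF₂(s) ⇌ Mg²⁺(aq) + 2 F⁻(aq)
If s mol/L of MgF₂ dissolves, [Mg²⁺] = s and [F⁻] = 2s.
Ksp = [Mg²⁺][F⁻]^2 = s · (2s)^2 = 4s^3
4s^3 = 2.22×10⁻¹¹  ⇒  s^3 = 5.55×10⁻¹²
s = (5.55×10⁻¹²)^(1/3) = 1.77×10⁻⁴ mol/L

1.77×10⁻⁴ M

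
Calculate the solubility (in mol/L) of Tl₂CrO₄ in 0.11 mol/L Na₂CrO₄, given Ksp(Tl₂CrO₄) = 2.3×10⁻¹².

Tl₂CrO₄(s) ⇌ 2 Tl⁺(aq) + CrO₄²⁻(aq)
With CrO₄²⁻ already at 0.11 mol/L and s small, take [CrO₄²⁻] ≈ 0.11 mol/L and [Tl⁺] = 2s.
Ksp = [Tl⁺]^2[CrO₄²⁻] = (2s)^2(0.11)
(2s)^2 = 2.3×10⁻¹² / (0.11) = 2.1×10⁻¹¹
s = 2.3×10⁻⁶ mol/L

2.3×10⁻⁶ M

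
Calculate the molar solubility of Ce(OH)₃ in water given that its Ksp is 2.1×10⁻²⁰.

Ce(OH)₃(s) ⇌ Ce³⁺(aq) + 3 OH⁻(aq)
With molar solubility s: [Ce³⁺] = s, [OH⁻] = 3s.
Ksp = [Ce³⁺][OH⁻]^3 = s · (3s)^3 = 27s^4
27s^4 = 2.1×10⁻²⁰  ⇒  s^4 = 7.8×10⁻²²
s = 5.3×10⁻⁶ M

5.3×10⁻⁶ M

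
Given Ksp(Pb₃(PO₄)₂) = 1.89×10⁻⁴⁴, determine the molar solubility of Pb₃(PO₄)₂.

7.06×10⁻¹⁰ M

Pb₃(PO₄)₂(s) ⇌ 3 Pb²⁺(aq) + 2 PO₄³⁻(aq)
For each mole of Pb₃(PO₄)₂ that dissolves per liter, [Pb²⁺] = 3s and [PO₄³⁻] = 2s; let s denote this solubility.
Ksp = [Pb²⁺]^3[PO₄³⁻]^2 = (3s)^3 · (2s)^2 = 108s^5
108s^5 = 1.89×10⁻⁴⁴  ⇒  s^5 = 1.75×10⁻⁴⁶
s = 7.06×10⁻¹⁰ mol/L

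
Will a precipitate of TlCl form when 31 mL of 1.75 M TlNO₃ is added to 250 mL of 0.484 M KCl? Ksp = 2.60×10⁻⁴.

Yes

After mixing, V = 31 mL + 250 mL = 281 mL.
[Tl⁺] = (1.75)(31)/281 = 0.193 M
[Cl⁻] = (0.484)(250)/281 = 0.431 M
Q = [Tl⁺][Cl⁻] = 8.31×10⁻²
Since Q (8.31×10⁻²) exceeds Ksp (2.60×10⁻⁴), TlCl will precipitate.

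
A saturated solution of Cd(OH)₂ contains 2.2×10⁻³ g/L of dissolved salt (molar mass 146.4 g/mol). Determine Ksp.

Convert to molarity: s = 2.2×10⁻³ / 146.4 = 1.503×10⁻⁵ mol/L
Cd(OH)₂(s) ⇌ Cd²⁺(aq) + 2 OH⁻(aq)
For each mole of Cd(OH)₂ that dissolves per liter, [Cd²⁺] = s and [OH⁻] = 2s; let s denote this solubility.
Ksp = [Cd²⁺][OH⁻]^2 = s · (2s)^2 = 4s^3
Ksp = 4 × (1.503×10⁻⁵)^3 = 1.4×10⁻¹⁴

Ksp = 1.4×10⁻¹⁴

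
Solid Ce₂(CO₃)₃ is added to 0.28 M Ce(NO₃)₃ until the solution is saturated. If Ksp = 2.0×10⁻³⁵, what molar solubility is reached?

2.1×10⁻¹² M

Ce₂(CO₃)₃(s) ⇌ 2 Ce³⁺(aq) + 3 CO₃²⁻(aq)
The solution already contains Ce³⁺ at 0.28 M. Let s be the molar solubility of Ce₂(CO₃)₃.
[Ce³⁺] ≈ 0.28 M (common ion dominates); [CO₃²⁻] = 3s.
Ksp = [Ce³⁺]^2[CO₃²⁻]^3 = (0.28)^2(3s)^3
(3s)^3 = 2.0×10⁻³⁵ / (0.28)^2 = 2.6×10⁻³⁴
s = 2.1×10⁻¹² M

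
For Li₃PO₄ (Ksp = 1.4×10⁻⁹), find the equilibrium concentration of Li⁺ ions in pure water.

Li₃PO₄(s) ⇌ 3 Li⁺(aq) + PO₄³⁻(aq)
If s mol/L of Li₃PO₄ dissolves, [Li⁺] = 3s and [PO₄³⁻] = s.
Ksp = [Li⁺]^3[PO₄³⁻] = (3s)^3 · s = 27s^4 = 1.4×10⁻⁹
s = 2.7×10⁻³ mol/L
[Li⁺] = 3s = 8.1×10⁻³ mol/L

8.1×10⁻³ M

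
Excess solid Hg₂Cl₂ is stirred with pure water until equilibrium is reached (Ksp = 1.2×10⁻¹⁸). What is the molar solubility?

6.7×10⁻⁷ M

Hg₂Cl₂(s) ⇌ Hg₂²⁺(aq) + 2 Cl⁻(aq)
Call the molar solubility s, so that [Hg₂²⁺] = s and [Cl⁻] = 2s.
Ksp = [Hg₂²⁺][Cl⁻]^2 = s · (2s)^2 = 4s^3
4s^3 = 1.2×10⁻¹⁸  ⇒  s^3 = 3.0×10⁻¹⁹
Taking the 3rd root, s = 6.7×10⁻⁷ mol/L.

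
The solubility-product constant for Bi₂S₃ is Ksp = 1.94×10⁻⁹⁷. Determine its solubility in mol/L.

1.78×10⁻²⁰ M

Bi₂S₃(s) ⇌ 2 Bi³⁺(aq) + 3 S²⁻(aq)
Let s be the molar solubility. Then [Bi³⁺] = 2s and [S²⁻] = 3s.
Ksp = [Bi³⁺]^2[S²⁻]^3 = (2s)^2 · (3s)^3 = 108s^5
108s^5 = 1.94×10⁻⁹⁷  ⇒  s^5 = 1.80×10⁻⁹⁹
Taking the 5th root, s = 1.78×10⁻²⁰ M.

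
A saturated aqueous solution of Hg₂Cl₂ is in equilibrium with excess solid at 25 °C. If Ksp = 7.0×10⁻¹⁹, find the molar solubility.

Hg₂Cl₂(s) ⇌ Hg₂²⁺(aq) + 2 Cl⁻(aq)
If s mol/L of Hg₂Cl₂ dissolves, [Hg₂²⁺] = s and [Cl⁻] = 2s.
Ksp = [Hg₂²⁺][Cl⁻]^2 = s · (2s)^2 = 4s^3
4s^3 = 7.0×10⁻¹⁹  ⇒  s^3 = 1.8×10⁻¹⁹
s = 5.6×10⁻⁷ M

5.6×10⁻⁷ M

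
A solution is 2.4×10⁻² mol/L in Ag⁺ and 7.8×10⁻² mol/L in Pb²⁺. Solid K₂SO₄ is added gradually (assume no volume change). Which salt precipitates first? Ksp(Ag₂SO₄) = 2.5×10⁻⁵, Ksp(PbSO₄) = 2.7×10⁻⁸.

PbSO₄

Each salt precipitates once Q = Ksp for that salt.
For Ag₂SO₄: [SO₄²⁻] = (Ksp/[Ag⁺]^2) = 4.3×10⁻² mol/L
For PbSO₄: [SO₄²⁻] = (Ksp/[Pb²⁺]) = 3.5×10⁻⁷ mol/L
Since PbSO₄ needs less SO₄²⁻ to reach saturation, it precipitates first.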